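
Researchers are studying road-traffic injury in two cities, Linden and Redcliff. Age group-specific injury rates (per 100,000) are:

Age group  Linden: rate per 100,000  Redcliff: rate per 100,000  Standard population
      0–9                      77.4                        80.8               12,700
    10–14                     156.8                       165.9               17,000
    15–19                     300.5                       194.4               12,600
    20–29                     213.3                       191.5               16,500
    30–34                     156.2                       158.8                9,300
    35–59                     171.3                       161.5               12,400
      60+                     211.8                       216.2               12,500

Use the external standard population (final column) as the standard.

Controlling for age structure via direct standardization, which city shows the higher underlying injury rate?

Linden

Standard total = 93,000; weights = 0.1366, 0.1828, 0.1355, 0.1774, 0.1000, 0.1333, 0.1344.
Linden: 0.1366×77.4 + 0.1828×156.8 + 0.1355×300.5 + 0.1774×213.3 + 0.1000×156.2 + 0.1333×171.3 + 0.1344×211.8 = 184.7162 per 100,000.
Redcliff: 0.1366×80.8 + 0.1828×165.9 + 0.1355×194.4 + 0.1774×191.5 + 0.1000×158.8 + 0.1333×161.5 + 0.1344×216.2 = 168.1461 per 100,000.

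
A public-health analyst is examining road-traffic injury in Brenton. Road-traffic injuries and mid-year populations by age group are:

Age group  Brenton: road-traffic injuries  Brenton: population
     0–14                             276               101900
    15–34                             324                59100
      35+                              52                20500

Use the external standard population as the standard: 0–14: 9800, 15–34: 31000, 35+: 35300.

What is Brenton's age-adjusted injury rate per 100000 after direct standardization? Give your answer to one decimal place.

375.9

Age-specific rates per 100000 for Brenton: 270.85, 548.22, 253.66.
Standard total = 76100; weights = 0.1288, 0.4074, 0.4639.
Standardized rate: 0.1288×270.85 + 0.4074×548.22 + 0.4639×253.66 = 375.8665 per 100000.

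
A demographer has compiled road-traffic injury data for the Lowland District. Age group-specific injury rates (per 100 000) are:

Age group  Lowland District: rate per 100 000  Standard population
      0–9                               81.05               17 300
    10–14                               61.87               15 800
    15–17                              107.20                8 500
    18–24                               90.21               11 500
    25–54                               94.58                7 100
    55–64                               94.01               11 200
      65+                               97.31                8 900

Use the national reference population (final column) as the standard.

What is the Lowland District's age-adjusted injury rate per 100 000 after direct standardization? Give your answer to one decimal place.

86.2

Standard total = 80 300; weights = 0.2154, 0.1968, 0.1059, 0.1432, 0.0884, 0.1395, 0.1108.
Standardized rate: 0.2154×81.05 + 0.1968×61.87 + 0.1059×107.20 + 0.1432×90.21 + 0.0884×94.58 + 0.1395×94.01 + 0.1108×97.31 = 86.1621 per 100 000.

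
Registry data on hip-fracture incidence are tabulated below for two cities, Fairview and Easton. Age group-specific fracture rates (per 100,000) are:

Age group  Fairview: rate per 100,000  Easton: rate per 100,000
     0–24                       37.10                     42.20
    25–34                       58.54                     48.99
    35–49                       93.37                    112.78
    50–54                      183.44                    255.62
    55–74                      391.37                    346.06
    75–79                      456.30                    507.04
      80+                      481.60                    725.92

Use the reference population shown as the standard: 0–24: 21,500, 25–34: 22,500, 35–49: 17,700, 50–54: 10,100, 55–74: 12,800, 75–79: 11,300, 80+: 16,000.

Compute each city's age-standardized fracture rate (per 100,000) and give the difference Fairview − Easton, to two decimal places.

-43.52

Standard total = 111,900; weights = 0.1921, 0.2011, 0.1582, 0.0903, 0.1144, 0.1010, 0.1430.
Fairview: 0.1921×37.10 + 0.2011×58.54 + 0.1582×93.37 + 0.0903×183.44 + 0.1144×391.37 + 0.1010×456.30 + 0.1430×481.60 = 209.9331 per 100,000.
Easton: 0.1921×42.20 + 0.2011×48.99 + 0.1582×112.78 + 0.0903×255.62 + 0.1144×346.06 + 0.1010×507.04 + 0.1430×725.92 = 253.4529 per 100,000.
Difference = 209.9331 − 253.4529 = -43.5198.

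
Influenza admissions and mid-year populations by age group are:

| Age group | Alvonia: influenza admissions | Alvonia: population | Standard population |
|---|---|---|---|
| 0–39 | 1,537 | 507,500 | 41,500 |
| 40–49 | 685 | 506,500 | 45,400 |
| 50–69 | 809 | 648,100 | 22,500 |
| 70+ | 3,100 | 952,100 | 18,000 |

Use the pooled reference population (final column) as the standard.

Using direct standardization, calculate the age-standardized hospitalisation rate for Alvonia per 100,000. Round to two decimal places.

Age-specific rates per 100,000 for Alvonia: 302.86, 135.24, 124.83, 325.60.
Standard total = 127,400; weights = 0.3257, 0.3564, 0.1766, 0.1413.
Standardized rate: 0.3257×302.86 + 0.3564×135.24 + 0.1766×124.83 + 0.1413×325.60 = 214.8970 per 100,000.

214.90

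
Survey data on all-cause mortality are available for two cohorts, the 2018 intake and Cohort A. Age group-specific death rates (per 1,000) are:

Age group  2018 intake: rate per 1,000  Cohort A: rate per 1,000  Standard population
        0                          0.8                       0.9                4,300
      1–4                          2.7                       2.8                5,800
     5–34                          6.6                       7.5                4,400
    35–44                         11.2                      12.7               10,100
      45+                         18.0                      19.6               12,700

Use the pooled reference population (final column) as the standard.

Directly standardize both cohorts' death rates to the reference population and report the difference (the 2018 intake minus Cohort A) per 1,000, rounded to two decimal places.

Standard total = 37,300; weights = 0.1153, 0.1555, 0.1180, 0.2708, 0.3405.
The 2018 intake: 0.1153×0.8 + 0.1555×2.7 + 0.1180×6.6 + 0.2708×11.2 + 0.3405×18.0 = 10.4520 per 1,000.
Cohort A: 0.1153×0.9 + 0.1555×2.8 + 0.1180×7.5 + 0.2708×12.7 + 0.3405×19.6 = 11.5362 per 1,000.
Difference = 10.4520 − 11.5362 = -1.0842.

-1.08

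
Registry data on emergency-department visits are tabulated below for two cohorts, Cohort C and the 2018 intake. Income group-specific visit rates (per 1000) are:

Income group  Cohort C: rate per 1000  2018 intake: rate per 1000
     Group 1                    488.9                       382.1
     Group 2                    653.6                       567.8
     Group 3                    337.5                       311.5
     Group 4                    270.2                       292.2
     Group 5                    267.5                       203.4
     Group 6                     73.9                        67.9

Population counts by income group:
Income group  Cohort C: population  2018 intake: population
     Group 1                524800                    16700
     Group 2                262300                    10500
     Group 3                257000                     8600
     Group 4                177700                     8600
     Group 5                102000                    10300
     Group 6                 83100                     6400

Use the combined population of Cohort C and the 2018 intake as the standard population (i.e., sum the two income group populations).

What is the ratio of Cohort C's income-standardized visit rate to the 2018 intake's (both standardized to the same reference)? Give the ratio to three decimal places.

Combined standard total = 1468000; weights = 0.3689, 0.1858, 0.1809, 0.1269, 0.0765, 0.0610.
Cohort C: 0.3689×488.9 + 0.1858×653.6 + 0.1809×337.5 + 0.1269×270.2 + 0.0765×267.5 + 0.0610×73.9 = 422.1212 per 1000.
The 2018 intake: 0.3689×382.1 + 0.1858×567.8 + 0.1809×311.5 + 0.1269×292.2 + 0.0765×203.4 + 0.0610×67.9 = 359.6002 per 1000.
Ratio = 422.1212 ÷ 359.6002 = 1.17386.

1.174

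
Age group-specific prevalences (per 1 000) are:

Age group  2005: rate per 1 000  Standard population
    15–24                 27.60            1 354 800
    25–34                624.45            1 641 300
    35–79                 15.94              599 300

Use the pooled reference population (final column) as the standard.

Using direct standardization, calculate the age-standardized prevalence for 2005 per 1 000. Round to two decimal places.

298.12

Standard total = 3 595 400; weights = 0.3768, 0.4565, 0.1667.
Standardized rate: 0.3768×27.60 + 0.4565×624.45 + 0.1667×15.94 = 298.1185 per 1 000.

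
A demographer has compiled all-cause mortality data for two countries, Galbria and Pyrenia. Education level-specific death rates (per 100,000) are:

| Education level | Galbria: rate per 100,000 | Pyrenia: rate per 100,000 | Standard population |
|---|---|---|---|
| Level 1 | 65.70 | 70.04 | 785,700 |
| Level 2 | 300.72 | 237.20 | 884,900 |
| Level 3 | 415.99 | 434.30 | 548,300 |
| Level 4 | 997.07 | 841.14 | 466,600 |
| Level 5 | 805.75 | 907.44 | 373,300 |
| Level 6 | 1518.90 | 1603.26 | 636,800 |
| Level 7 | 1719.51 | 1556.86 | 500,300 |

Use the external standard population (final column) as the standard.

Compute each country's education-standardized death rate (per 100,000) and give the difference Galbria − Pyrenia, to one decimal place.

25.1

Standard total = 4,195,900; weights = 0.1873, 0.2109, 0.1307, 0.1112, 0.0890, 0.1518, 0.1192.
Galbria: 0.1873×65.70 + 0.2109×300.72 + 0.1307×415.99 + 0.1112×997.07 + 0.0890×805.75 + 0.1518×1518.90 + 0.1192×1719.51 = 748.1924 per 100,000.
Pyrenia: 0.1873×70.04 + 0.2109×237.20 + 0.1307×434.30 + 0.1112×841.14 + 0.0890×907.44 + 0.1518×1603.26 + 0.1192×1556.86 = 723.1182 per 100,000.
Difference = 748.1924 − 723.1182 = 25.0742.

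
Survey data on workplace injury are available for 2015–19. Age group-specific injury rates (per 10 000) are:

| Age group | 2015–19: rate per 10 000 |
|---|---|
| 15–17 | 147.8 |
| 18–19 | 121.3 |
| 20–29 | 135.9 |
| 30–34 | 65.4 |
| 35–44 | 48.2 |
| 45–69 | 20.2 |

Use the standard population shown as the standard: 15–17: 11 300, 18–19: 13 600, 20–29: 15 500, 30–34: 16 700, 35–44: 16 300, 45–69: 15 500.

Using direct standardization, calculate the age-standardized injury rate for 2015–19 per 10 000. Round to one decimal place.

85.7

Standard total = 88 900; weights = 0.1271, 0.1530, 0.1744, 0.1879, 0.1834, 0.1744.
Standardized rate: 0.1271×147.8 + 0.1530×121.3 + 0.1744×135.9 + 0.1879×65.4 + 0.1834×48.2 + 0.1744×20.2 = 85.6829 per 10 000.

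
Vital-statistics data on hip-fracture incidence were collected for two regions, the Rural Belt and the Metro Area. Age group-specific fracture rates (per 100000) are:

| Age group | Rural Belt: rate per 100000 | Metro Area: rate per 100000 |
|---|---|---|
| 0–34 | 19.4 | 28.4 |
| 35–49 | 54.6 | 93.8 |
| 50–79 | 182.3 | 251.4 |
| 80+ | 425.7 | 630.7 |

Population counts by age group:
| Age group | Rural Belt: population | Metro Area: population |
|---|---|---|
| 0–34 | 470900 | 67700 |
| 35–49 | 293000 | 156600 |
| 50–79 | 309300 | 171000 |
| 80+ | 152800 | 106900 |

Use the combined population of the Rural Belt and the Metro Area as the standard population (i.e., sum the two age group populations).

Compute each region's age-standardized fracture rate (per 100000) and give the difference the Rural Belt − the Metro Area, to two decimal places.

-63.01

Combined standard total = 1728200; weights = 0.3117, 0.2602, 0.2779, 0.1503.
The Rural Belt: 0.3117×19.4 + 0.2602×54.6 + 0.2779×182.3 + 0.1503×425.7 = 134.8860 per 100000.
The Metro Area: 0.3117×28.4 + 0.2602×93.8 + 0.2779×251.4 + 0.1503×630.7 = 197.8989 per 100000.
Difference = 134.8860 − 197.8989 = -63.0129.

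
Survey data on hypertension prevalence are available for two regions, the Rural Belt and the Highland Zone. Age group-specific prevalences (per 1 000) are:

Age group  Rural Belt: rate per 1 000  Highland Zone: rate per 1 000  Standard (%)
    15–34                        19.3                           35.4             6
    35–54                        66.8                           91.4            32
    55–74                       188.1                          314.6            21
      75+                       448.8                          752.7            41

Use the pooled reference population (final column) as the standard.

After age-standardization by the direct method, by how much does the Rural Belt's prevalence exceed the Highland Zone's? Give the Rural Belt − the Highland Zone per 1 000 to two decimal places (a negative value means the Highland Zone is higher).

-160.00

Standard weights: 0.06, 0.32, 0.21, 0.41.
The Rural Belt: 0.0600×19.3 + 0.3200×66.8 + 0.2100×188.1 + 0.4100×448.8 = 246.0430 per 1 000.
The Highland Zone: 0.0600×35.4 + 0.3200×91.4 + 0.2100×314.6 + 0.4100×752.7 = 406.0450 per 1 000.
Difference = 246.0430 − 406.0450 = -160.0020.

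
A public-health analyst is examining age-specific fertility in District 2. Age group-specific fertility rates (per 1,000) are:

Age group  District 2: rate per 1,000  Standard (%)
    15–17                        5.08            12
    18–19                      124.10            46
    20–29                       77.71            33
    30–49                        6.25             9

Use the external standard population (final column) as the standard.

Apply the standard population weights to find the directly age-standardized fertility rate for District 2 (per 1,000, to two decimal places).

Standard weights: 0.12, 0.46, 0.33, 0.09.
Standardized rate: 0.1200×5.08 + 0.4600×124.10 + 0.3300×77.71 + 0.0900×6.25 = 83.9024 per 1,000.

83.90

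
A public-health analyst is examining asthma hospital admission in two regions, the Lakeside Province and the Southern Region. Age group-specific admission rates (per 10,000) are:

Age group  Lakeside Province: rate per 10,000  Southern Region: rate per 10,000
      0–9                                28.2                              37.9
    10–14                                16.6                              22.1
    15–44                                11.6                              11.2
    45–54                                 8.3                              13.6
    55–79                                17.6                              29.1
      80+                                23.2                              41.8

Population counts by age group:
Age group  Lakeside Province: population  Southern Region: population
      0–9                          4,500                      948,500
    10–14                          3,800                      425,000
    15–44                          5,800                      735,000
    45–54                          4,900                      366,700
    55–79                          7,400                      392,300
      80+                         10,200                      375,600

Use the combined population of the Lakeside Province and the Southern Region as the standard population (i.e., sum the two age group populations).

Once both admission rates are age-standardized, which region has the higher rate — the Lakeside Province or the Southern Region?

Southern Region

Combined standard total = 3,279,700; weights = 0.2906, 0.1307, 0.2259, 0.1133, 0.1219, 0.1176.
The Lakeside Province: 0.2906×28.2 + 0.1307×16.6 + 0.2259×11.6 + 0.1133×8.3 + 0.1219×17.6 + 0.1176×23.2 = 18.7991 per 10,000.
The Southern Region: 0.2906×37.9 + 0.1307×22.1 + 0.2259×11.2 + 0.1133×13.6 + 0.1219×29.1 + 0.1176×41.8 = 26.4364 per 10,000.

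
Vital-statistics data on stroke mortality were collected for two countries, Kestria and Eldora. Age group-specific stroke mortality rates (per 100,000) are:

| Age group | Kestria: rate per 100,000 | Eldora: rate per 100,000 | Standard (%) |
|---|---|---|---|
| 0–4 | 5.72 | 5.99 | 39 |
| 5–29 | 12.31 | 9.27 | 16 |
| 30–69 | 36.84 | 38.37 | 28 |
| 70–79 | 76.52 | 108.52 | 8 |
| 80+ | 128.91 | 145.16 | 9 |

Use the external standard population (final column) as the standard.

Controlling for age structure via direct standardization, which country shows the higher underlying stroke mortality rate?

Standard weights: 0.39, 0.16, 0.28, 0.08, 0.09.
Kestria: 0.3900×5.72 + 0.1600×12.31 + 0.2800×36.84 + 0.0800×76.52 + 0.0900×128.91 = 32.2391 per 100,000.
Eldora: 0.3900×5.99 + 0.1600×9.27 + 0.2800×38.37 + 0.0800×108.52 + 0.0900×145.16 = 36.3089 per 100,000.

Eldora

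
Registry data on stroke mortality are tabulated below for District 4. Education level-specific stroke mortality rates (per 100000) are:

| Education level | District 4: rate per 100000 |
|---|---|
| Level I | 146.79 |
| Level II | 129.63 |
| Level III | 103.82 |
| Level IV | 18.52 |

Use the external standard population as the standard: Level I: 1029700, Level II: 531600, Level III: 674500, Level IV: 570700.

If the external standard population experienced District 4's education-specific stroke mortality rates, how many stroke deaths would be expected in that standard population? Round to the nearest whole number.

3007

Expected stroke deaths = Σ (standard pop × education-specific rate ÷ 100000)
= 1029700×146.79/100000 + 531600×129.63/100000 + 674500×103.82/100000 + 570700×18.52/100000
= 1511.50 + 689.11 + 700.27 + 105.69 = 3006.57.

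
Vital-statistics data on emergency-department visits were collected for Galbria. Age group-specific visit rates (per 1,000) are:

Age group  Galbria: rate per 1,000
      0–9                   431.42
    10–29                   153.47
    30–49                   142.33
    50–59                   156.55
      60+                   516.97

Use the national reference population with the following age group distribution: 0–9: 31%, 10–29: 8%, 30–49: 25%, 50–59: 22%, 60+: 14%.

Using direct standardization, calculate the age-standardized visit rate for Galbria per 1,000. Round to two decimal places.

Standard weights: 0.31, 0.08, 0.25, 0.22, 0.14.
Standardized rate: 0.3100×431.42 + 0.0800×153.47 + 0.2500×142.33 + 0.2200×156.55 + 0.1400×516.97 = 288.4171 per 1,000.

288.42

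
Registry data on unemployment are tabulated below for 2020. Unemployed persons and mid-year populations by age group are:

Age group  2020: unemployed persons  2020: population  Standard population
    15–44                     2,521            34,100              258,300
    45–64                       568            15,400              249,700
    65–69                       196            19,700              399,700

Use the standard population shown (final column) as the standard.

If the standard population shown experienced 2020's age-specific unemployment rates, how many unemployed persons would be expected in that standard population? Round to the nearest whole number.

32282

Age-specific rates per 1,000 for 2020: 73.930, 36.883, 9.949.
Expected unemployed persons = Σ (standard pop × age-specific rate ÷ 1,000)
= 258,300×73.930/1,000 + 249,700×36.883/1,000 + 399,700×9.949/1,000
= 19096.02 + 9209.71 + 3976.71 = 32282.45.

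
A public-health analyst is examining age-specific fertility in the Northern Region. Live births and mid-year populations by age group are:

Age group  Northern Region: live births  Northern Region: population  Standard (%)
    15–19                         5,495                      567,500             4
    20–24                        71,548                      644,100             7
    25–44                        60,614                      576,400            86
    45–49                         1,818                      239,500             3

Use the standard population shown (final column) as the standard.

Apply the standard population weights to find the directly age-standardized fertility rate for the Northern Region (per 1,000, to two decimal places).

98.83

Age-specific rates per 1,000 for the Northern Region: 9.683, 111.082, 105.160, 7.591.
Standard weights: 0.04, 0.07, 0.86, 0.03.
Standardized rate: 0.0400×9.683 + 0.0700×111.082 + 0.8600×105.160 + 0.0300×7.591 = 98.8281 per 1,000.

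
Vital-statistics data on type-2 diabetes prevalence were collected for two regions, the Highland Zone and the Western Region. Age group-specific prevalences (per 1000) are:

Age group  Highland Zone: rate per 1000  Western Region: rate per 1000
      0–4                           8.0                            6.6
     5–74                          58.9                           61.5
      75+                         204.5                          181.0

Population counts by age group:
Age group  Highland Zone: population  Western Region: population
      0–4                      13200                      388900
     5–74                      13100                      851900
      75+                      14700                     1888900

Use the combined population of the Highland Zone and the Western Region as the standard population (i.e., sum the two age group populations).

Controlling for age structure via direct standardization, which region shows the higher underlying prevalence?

Highland Zone

Combined standard total = 3170700; weights = 0.1268, 0.2728, 0.6004.
The Highland Zone: 0.1268×8.0 + 0.2728×58.9 + 0.6004×204.5 = 139.8592 per 1000.
The Western Region: 0.1268×6.6 + 0.2728×61.5 + 0.6004×181.0 = 126.2822 per 1000.
The crude rates (94.72 vs 126.80) would put the Western Region higher, but that reflects its age composition; once standardized to a common age structure, the Highland Zone has the higher underlying rate.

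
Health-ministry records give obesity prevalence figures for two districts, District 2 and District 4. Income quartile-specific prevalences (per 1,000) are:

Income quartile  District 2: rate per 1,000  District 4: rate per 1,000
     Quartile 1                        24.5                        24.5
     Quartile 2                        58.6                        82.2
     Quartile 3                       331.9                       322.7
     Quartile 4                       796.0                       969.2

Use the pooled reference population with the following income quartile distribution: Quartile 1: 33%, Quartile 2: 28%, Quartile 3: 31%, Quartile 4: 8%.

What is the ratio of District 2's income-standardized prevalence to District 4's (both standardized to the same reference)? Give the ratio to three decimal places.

Standard weights: 0.33, 0.28, 0.31, 0.08.
District 2: 0.3300×24.5 + 0.2800×58.6 + 0.3100×331.9 + 0.0800×796.0 = 191.0620 per 1,000.
District 4: 0.3300×24.5 + 0.2800×82.2 + 0.3100×322.7 + 0.0800×969.2 = 208.6740 per 1,000.
Ratio = 191.0620 ÷ 208.6740 = 0.91560.

0.916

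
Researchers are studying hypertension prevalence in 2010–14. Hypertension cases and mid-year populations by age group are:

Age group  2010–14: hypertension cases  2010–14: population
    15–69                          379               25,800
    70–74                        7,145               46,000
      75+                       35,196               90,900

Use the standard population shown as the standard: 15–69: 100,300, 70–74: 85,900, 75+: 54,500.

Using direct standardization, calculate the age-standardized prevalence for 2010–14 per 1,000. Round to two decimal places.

Age-specific rates per 1,000 for 2010–14: 14.690, 155.326, 387.195.
Standard total = 240,700; weights = 0.4167, 0.3569, 0.2264.
Standardized rate: 0.4167×14.690 + 0.3569×155.326 + 0.2264×387.195 = 149.2232 per 1,000.

149.22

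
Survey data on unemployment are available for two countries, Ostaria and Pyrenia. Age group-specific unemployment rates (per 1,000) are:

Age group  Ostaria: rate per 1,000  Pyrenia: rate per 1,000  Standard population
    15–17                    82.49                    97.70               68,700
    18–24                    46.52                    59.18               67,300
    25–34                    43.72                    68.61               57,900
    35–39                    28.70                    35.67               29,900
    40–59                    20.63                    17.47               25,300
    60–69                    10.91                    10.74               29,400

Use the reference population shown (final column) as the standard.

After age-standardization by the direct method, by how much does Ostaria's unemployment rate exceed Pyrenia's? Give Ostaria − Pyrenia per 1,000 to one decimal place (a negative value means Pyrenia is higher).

-12.4

Standard total = 278,500; weights = 0.2467, 0.2417, 0.2079, 0.1074, 0.0908, 0.1056.
Ostaria: 0.2467×82.49 + 0.2417×46.52 + 0.2079×43.72 + 0.1074×28.70 + 0.0908×20.63 + 0.1056×10.91 = 46.7866 per 1,000.
Pyrenia: 0.2467×97.70 + 0.2417×59.18 + 0.2079×68.61 + 0.1074×35.67 + 0.0908×17.47 + 0.1056×10.74 = 59.2158 per 1,000.
Difference = 46.7866 − 59.2158 = -12.4292.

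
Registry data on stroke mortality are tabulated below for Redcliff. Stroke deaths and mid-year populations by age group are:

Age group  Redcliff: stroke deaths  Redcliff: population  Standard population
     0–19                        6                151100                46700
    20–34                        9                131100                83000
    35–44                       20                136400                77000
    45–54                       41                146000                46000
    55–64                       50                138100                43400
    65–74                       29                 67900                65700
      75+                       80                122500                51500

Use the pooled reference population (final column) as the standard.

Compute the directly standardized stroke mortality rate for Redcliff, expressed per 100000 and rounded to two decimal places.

Age-specific rates per 100000 for Redcliff: 3.97, 6.86, 14.66, 28.08, 36.21, 42.71, 65.31.
Standard total = 413300; weights = 0.1130, 0.2008, 0.1863, 0.1113, 0.1050, 0.1590, 0.1246.
Standardized rate: 0.1130×3.97 + 0.2008×6.86 + 0.1863×14.66 + 0.1113×28.08 + 0.1050×36.21 + 0.1590×42.71 + 0.1246×65.31 = 26.4134 per 100000.

26.41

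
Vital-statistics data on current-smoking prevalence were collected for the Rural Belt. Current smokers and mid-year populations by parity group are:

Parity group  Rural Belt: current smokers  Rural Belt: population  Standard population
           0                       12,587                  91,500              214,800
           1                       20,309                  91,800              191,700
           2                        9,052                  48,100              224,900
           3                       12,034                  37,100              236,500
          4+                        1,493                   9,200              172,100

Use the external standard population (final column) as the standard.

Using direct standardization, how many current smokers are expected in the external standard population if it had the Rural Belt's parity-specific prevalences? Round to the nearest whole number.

218924

Parity-specific rates per 1,000 for the Rural Belt: 137.563, 221.231, 188.191, 324.367, 162.283.
Expected current smokers = Σ (standard pop × parity-specific rate ÷ 1,000)
= 214,800×137.563/1,000 + 191,700×221.231/1,000 + 224,900×188.191/1,000 + 236,500×324.367/1,000 + 172,100×162.283/1,000
= 29548.50 + 42409.97 + 42324.22 + 76712.70 + 27928.84 = 218924.22.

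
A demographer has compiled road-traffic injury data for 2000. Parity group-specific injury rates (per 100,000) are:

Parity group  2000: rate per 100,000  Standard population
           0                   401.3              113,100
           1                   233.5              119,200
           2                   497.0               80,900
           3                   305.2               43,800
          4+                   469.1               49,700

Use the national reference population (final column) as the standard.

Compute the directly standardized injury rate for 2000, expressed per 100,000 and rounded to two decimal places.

Standard total = 406,700; weights = 0.2781, 0.2931, 0.1989, 0.1077, 0.1222.
Standardized rate: 0.2781×401.3 + 0.2931×233.5 + 0.1989×497.0 + 0.1077×305.2 + 0.1222×469.1 = 369.0916 per 100,000.

369.09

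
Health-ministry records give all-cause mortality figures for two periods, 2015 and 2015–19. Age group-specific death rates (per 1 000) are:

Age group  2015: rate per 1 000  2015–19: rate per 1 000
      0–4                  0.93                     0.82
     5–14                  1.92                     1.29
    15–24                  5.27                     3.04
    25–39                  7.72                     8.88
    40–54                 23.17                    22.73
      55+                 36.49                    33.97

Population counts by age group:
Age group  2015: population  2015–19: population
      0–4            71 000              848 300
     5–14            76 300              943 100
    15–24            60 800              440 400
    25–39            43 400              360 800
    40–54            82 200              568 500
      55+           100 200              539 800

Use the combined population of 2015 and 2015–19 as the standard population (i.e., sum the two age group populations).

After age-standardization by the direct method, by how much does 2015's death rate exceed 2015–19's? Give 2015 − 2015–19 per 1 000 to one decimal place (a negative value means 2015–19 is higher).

Combined standard total = 4 134 800; weights = 0.2223, 0.2465, 0.1212, 0.0978, 0.1574, 0.1548.
2015: 0.2223×0.93 + 0.2465×1.92 + 0.1212×5.27 + 0.0978×7.72 + 0.1574×23.17 + 0.1548×36.49 = 11.3680 per 1 000.
2015–19: 0.2223×0.82 + 0.2465×1.29 + 0.1212×3.04 + 0.0978×8.88 + 0.1574×22.73 + 0.1548×33.97 = 10.5720 per 1 000.
Difference = 11.3680 − 10.5720 = 0.7960.

0.8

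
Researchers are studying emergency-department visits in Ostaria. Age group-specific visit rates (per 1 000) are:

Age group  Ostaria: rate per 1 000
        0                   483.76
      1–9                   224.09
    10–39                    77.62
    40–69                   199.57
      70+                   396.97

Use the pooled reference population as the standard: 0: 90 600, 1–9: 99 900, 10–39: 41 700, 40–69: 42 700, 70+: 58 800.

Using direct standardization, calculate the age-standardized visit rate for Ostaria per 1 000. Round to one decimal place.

Standard total = 333 700; weights = 0.2715, 0.2994, 0.1250, 0.1280, 0.1762.
Standardized rate: 0.2715×483.76 + 0.2994×224.09 + 0.1250×77.62 + 0.1280×199.57 + 0.1762×396.97 = 303.6125 per 1 000.

303.6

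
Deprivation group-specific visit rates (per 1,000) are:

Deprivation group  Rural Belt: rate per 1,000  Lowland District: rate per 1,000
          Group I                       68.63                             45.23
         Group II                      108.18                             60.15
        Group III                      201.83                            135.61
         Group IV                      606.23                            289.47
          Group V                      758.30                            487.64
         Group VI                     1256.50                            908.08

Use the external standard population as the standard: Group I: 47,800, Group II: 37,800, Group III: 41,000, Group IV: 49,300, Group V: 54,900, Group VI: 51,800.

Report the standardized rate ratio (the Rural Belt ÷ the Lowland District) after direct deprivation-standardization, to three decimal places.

1.552

Standard total = 282,600; weights = 0.1691, 0.1338, 0.1451, 0.1745, 0.1943, 0.1833.
The Rural Belt: 0.1691×68.63 + 0.1338×108.18 + 0.1451×201.83 + 0.1745×606.23 + 0.1943×758.30 + 0.1833×1256.50 = 538.7447 per 1,000.
The Lowland District: 0.1691×45.23 + 0.1338×60.15 + 0.1451×135.61 + 0.1745×289.47 + 0.1943×487.64 + 0.1833×908.08 = 347.0507 per 1,000.
Ratio = 538.7447 ÷ 347.0507 = 1.55235.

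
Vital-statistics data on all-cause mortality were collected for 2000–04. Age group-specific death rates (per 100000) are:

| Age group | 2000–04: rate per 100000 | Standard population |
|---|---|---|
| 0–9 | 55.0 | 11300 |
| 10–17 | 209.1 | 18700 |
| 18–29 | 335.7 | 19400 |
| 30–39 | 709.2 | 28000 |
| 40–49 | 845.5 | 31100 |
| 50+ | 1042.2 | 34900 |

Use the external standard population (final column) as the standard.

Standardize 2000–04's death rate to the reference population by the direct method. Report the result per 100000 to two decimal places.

Standard total = 143400; weights = 0.0788, 0.1304, 0.1353, 0.1953, 0.2169, 0.2434.
Standardized rate: 0.0788×55.0 + 0.1304×209.1 + 0.1353×335.7 + 0.1953×709.2 + 0.2169×845.5 + 0.2434×1042.2 = 652.5082 per 100000.

652.51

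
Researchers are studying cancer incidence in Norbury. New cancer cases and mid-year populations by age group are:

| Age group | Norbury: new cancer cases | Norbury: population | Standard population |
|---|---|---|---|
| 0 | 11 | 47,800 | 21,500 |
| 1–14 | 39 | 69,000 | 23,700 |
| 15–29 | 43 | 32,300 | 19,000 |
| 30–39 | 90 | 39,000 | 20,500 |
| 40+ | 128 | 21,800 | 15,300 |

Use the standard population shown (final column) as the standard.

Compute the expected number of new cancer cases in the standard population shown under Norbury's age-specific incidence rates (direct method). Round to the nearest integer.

Age-specific rates per 100,000 for Norbury: 23.01, 56.52, 133.13, 230.77, 587.16.
Expected new cancer cases = Σ (standard pop × age-specific rate ÷ 100,000)
= 21,500×23.01/100,000 + 23,700×56.52/100,000 + 19,000×133.13/100,000 + 20,500×230.77/100,000 + 15,300×587.16/100,000
= 4.95 + 13.40 + 25.29 + 47.31 + 89.83 = 180.78.

181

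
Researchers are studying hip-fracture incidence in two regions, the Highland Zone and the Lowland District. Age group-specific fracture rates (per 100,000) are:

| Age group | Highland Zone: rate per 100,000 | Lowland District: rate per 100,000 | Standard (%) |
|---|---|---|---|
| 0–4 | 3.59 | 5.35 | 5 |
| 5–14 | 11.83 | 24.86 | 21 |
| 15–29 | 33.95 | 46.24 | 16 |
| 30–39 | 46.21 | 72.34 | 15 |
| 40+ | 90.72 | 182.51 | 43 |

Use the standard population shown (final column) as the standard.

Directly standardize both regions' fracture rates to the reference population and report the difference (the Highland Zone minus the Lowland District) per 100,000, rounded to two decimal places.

Standard weights: 0.05, 0.21, 0.16, 0.15, 0.43.
The Highland Zone: 0.0500×3.59 + 0.2100×11.83 + 0.1600×33.95 + 0.1500×46.21 + 0.4300×90.72 = 54.0369 per 100,000.
The Lowland District: 0.0500×5.35 + 0.2100×24.86 + 0.1600×46.24 + 0.1500×72.34 + 0.4300×182.51 = 102.2168 per 100,000.
Difference = 54.0369 − 102.2168 = -48.1799.

-48.18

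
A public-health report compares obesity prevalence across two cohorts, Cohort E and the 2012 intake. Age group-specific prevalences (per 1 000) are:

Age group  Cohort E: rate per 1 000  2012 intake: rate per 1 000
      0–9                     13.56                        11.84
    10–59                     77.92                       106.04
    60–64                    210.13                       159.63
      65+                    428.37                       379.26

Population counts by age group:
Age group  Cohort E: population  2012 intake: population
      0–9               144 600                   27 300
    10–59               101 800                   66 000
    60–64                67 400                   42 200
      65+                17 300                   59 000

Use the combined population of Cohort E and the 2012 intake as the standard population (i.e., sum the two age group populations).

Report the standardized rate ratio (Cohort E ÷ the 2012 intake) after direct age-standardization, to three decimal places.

1.073

Combined standard total = 525 600; weights = 0.3271, 0.3193, 0.2085, 0.1452.
Cohort E: 0.3271×13.56 + 0.3193×77.92 + 0.2085×210.13 + 0.1452×428.37 = 135.3136 per 1 000.
The 2012 intake: 0.3271×11.84 + 0.3193×106.04 + 0.2085×159.63 + 0.1452×379.26 = 126.0689 per 1 000.
Ratio = 135.3136 ÷ 126.0689 = 1.07333.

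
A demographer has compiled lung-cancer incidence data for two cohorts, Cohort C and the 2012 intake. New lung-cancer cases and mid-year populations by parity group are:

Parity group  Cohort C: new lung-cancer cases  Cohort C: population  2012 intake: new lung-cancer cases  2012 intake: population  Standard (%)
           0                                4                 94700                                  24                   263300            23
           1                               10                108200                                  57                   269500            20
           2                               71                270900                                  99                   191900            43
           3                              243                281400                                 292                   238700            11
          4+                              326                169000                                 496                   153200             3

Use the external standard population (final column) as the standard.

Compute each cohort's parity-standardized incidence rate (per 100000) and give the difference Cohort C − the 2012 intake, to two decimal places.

Parity-specific rates per 100000 for Cohort C: 4.22, 9.24, 26.21, 86.35, 192.90.
For the 2012 intake: 9.12, 21.15, 51.59, 122.33, 323.76.
Standard weights: 0.23, 0.20, 0.43, 0.11, 0.03.
Cohort C: 0.2300×4.22 + 0.2000×9.24 + 0.4300×26.21 + 0.1100×86.35 + 0.0300×192.90 = 29.3757 per 100000.
The 2012 intake: 0.2300×9.12 + 0.2000×21.15 + 0.4300×51.59 + 0.1100×122.33 + 0.0300×323.76 = 51.6790 per 100000.
Difference = 29.3757 − 51.6790 = -22.3033.

-22.30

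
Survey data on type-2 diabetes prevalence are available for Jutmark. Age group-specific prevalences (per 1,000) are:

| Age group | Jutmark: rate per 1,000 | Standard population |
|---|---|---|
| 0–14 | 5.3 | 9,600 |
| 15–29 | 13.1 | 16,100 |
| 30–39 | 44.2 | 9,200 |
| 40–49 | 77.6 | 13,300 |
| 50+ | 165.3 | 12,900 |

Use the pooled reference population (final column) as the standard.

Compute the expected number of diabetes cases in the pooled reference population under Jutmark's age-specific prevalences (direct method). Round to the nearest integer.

3833

Expected diabetes cases = Σ (standard pop × age-specific rate ÷ 1,000)
= 9,600×5.3/1,000 + 16,100×13.1/1,000 + 9,200×44.2/1,000 + 13,300×77.6/1,000 + 12,900×165.3/1,000
= 50.88 + 210.91 + 406.64 + 1032.08 + 2132.37 = 3832.88.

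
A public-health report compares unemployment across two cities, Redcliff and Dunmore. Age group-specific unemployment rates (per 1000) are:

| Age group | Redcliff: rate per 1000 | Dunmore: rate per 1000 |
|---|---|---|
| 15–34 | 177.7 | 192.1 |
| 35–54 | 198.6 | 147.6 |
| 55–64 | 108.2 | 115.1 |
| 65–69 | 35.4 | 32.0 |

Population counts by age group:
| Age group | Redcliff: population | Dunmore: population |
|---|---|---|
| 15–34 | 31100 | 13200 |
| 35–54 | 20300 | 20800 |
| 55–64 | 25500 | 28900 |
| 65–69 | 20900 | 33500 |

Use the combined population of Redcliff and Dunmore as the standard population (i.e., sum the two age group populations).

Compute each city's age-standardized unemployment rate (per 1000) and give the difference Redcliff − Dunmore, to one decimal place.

6.5

Combined standard total = 194200; weights = 0.2281, 0.2116, 0.2801, 0.2801.
Redcliff: 0.2281×177.7 + 0.2116×198.6 + 0.2801×108.2 + 0.2801×35.4 = 122.7930 per 1000.
Dunmore: 0.2281×192.1 + 0.2116×147.6 + 0.2801×115.1 + 0.2801×32.0 = 116.2648 per 1000.
Difference = 122.7930 − 116.2648 = 6.5282.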